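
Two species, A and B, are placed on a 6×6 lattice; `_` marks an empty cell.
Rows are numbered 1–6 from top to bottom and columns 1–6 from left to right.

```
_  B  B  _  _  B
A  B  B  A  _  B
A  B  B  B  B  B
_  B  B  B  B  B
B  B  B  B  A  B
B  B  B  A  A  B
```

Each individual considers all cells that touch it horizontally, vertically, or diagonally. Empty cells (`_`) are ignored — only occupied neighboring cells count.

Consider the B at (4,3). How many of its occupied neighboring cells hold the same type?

Occupied neighbors of (4,3): (3,2)=B, (3,3)=B, (3,4)=B, (4,2)=B, (4,4)=B, (5,2)=B, (5,3)=B, (5,4)=B.
Same type (B): 8 of 8.

8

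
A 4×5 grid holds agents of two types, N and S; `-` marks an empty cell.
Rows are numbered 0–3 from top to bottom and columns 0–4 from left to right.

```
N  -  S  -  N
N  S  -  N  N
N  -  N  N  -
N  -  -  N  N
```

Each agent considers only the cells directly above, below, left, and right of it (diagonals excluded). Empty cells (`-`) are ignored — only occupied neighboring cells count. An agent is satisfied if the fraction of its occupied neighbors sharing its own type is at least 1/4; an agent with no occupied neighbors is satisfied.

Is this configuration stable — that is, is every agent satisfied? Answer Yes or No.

No

Row 0: (0,0)N 1/1 satisfied · (0,2)S 0/0 satisfied · (0,4)N 1/1 satisfied
Row 1: (1,0)N 2/3 satisfied · (1,1)S 0/1 not · (1,3)N 2/2 satisfied · (1,4)N 2/2 satisfied
Row 2: (2,0)N 2/2 satisfied · (2,2)N 1/1 satisfied · (2,3)N 3/3 satisfied
Row 3: (3,0)N 1/1 satisfied · (3,3)N 2/2 satisfied · (3,4)N 1/1 satisfied
For instance (1,1) has only 0/1 same-type neighbors, below 1/4.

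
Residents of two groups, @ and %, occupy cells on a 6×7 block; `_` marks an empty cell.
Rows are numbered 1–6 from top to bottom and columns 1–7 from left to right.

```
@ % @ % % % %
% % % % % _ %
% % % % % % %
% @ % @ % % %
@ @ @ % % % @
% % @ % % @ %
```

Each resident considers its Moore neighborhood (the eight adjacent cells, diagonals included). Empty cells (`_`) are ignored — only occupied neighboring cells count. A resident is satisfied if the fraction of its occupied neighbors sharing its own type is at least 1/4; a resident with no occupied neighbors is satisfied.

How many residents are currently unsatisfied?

(1,1)@ 0/3 not
(1,2)% 3/5 satisfied
(1,3)@ 0/5 not
(1,4)% 4/5 satisfied
(1,5)% 4/4 satisfied
(1,6)% 4/4 satisfied
(1,7)% 2/2 satisfied
(2,1)% 4/5 satisfied
(2,2)% 6/8 satisfied
(2,3)% 7/8 satisfied
(2,4)% 7/8 satisfied
(2,5)% 7/7 satisfied
(2,7)% 4/4 satisfied
(3,1)% 4/5 satisfied
(3,2)% 7/8 satisfied
(3,3)% 6/8 satisfied
(3,4)% 7/8 satisfied
(3,5)% 6/7 satisfied
(3,6)% 7/7 satisfied
(3,7)% 4/4 satisfied
(4,1)% 2/5 satisfied
(4,2)@ 3/8 satisfied
(4,3)% 4/8 satisfied
(4,4)@ 1/8 not
(4,5)% 7/8 satisfied
(4,6)% 7/8 satisfied
(4,7)% 4/5 satisfied
(5,1)@ 2/5 satisfied
(5,2)@ 4/8 satisfied
(5,3)@ 4/8 satisfied
(5,4)% 5/8 satisfied
(5,5)% 6/8 satisfied
(5,6)% 6/8 satisfied
(5,7)@ 1/5 not
(6,1)% 1/3 satisfied
(6,2)% 1/5 not
(6,3)@ 2/5 satisfied
(6,4)% 3/5 satisfied
(6,5)% 4/5 satisfied
(6,6)@ 1/5 not
(6,7)% 1/3 satisfied
Unsatisfied: (1,1), (1,3), (4,4), (5,7), (6,2), (6,6) — 6 in total.

6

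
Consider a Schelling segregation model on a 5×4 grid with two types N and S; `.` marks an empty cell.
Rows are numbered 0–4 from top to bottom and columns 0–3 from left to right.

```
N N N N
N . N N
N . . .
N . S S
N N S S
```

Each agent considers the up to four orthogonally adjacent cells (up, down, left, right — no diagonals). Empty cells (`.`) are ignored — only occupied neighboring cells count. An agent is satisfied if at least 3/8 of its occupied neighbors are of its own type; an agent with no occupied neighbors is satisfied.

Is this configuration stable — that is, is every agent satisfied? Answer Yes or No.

Yes

(0,0)N 2/2 ok
(0,1)N 2/2 ok
(0,2)N 3/3 ok
(0,3)N 2/2 ok
(1,0)N 2/2 ok
(1,2)N 2/2 ok
(1,3)N 2/2 ok
(2,0)N 2/2 ok
(3,0)N 2/2 ok
(3,2)S 2/2 ok
(3,3)S 2/2 ok
(4,0)N 2/2 ok
(4,1)N 1/2 ok
(4,2)S 2/3 ok
(4,3)S 2/2 ok
All meet the threshold, so the configuration is stable.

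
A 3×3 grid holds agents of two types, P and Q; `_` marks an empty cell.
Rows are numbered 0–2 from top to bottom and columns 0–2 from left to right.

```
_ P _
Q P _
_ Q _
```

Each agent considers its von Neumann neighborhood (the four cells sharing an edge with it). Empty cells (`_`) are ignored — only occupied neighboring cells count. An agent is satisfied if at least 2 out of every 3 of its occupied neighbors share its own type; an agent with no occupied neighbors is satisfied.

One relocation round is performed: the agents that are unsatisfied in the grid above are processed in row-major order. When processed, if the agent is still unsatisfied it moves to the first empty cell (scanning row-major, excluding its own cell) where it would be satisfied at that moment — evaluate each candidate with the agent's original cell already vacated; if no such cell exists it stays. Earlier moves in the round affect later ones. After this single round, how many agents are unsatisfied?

Initially unsatisfied (in order): (1,0), (1,1), (2,1).
  (1,0) → (2,0).
  (1,1) → (0,0).
  (2,1): now satisfied by earlier moves; stays.
Resulting grid:
P P _
_ _ _
Q Q _
All satisfied now.

0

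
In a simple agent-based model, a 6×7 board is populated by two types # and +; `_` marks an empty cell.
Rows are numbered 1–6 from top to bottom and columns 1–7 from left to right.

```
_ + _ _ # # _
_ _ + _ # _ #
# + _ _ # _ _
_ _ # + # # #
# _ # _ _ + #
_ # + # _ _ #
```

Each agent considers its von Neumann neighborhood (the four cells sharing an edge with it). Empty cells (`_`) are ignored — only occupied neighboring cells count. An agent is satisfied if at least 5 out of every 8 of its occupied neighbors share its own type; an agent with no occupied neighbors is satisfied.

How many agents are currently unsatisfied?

9

(1,2)+ 0/0 satisfied
(1,5)# 2/2 satisfied
(1,6)# 1/1 satisfied
(2,3)+ 0/0 satisfied
(2,5)# 2/2 satisfied
(2,7)# 0/0 satisfied
(3,1)# 0/1 not
(3,2)+ 0/1 not
(3,5)# 2/2 satisfied
(4,3)# 1/2 not
(4,4)+ 0/2 not
(4,5)# 2/3 satisfied
(4,6)# 2/3 satisfied
(4,7)# 2/2 satisfied
(5,1)# 0/0 satisfied
(5,3)# 1/2 not
(5,6)+ 0/2 not
(5,7)# 2/3 satisfied
(6,2)# 0/1 not
(6,3)+ 0/3 not
(6,4)# 0/1 not
(6,7)# 1/1 satisfied
Unsatisfied: (3,1), (3,2), (4,3), (4,4), (5,3), (5,6), (6,2), (6,3), (6,4) — 9 in total.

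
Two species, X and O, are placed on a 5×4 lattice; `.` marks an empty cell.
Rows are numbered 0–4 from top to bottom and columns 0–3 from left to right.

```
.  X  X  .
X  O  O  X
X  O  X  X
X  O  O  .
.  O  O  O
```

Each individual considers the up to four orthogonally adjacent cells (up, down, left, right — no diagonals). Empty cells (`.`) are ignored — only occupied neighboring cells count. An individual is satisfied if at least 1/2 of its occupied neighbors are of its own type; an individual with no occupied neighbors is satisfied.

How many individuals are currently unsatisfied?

2

Row 0: (0,1)X 1/2 ✓ · (0,2)X 1/2 ✓
Row 1: (1,0)X 1/2 ✓ · (1,1)O 2/4 ✓ · (1,2)O 1/4 ✗ · (1,3)X 1/2 ✓
Row 2: (2,0)X 2/3 ✓ · (2,1)O 2/4 ✓ · (2,2)X 1/4 ✗ · (2,3)X 2/2 ✓
Row 3: (3,0)X 1/2 ✓ · (3,1)O 3/4 ✓ · (3,2)O 2/3 ✓
Row 4: (4,1)O 2/2 ✓ · (4,2)O 3/3 ✓ · (4,3)O 1/1 ✓
Unsatisfied: (1,2), (2,2) — 2 in total.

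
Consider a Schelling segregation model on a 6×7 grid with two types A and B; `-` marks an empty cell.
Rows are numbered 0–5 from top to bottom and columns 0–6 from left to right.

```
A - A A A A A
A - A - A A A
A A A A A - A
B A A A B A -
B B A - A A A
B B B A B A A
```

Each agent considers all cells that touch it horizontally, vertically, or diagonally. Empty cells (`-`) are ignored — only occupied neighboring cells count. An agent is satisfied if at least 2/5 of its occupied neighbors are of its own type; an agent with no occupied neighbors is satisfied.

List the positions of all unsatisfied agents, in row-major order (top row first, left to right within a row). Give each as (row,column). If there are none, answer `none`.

(3,4), (5,4)

Row 0: (0,0)A 1/1 ok · (0,2)A 2/2 ok · (0,3)A 4/4 ok · (0,4)A 4/4 ok · (0,5)A 5/5 ok · (0,6)A 3/3 ok
Row 1: (1,0)A 3/3 ok · (1,2)A 5/5 ok · (1,4)A 6/6 ok · (1,5)A 7/7 ok · (1,6)A 4/4 ok
Row 2: (2,0)A 3/4 ok · (2,1)A 6/7 ok · (2,2)A 6/6 ok · (2,3)A 6/7 ok · (2,4)A 5/6 ok · (2,6)A 3/3 ok
Row 3: (3,0)B 2/5 ok · (3,1)A 5/8 ok · (3,2)A 6/7 ok · (3,3)A 6/7 ok · (3,4)B 0/6 unhappy · (3,5)A 5/6 ok
Row 4: (4,0)B 4/5 ok · (4,1)B 5/8 ok · (4,2)A 4/7 ok · (4,4)A 5/7 ok · (4,5)A 5/7 ok · (4,6)A 4/4 ok
Row 5: (5,0)B 3/3 ok · (5,1)B 4/5 ok · (5,2)B 2/4 ok · (5,3)A 2/4 ok · (5,4)B 0/4 unhappy · (5,5)A 4/5 ok · (5,6)A 3/3 ok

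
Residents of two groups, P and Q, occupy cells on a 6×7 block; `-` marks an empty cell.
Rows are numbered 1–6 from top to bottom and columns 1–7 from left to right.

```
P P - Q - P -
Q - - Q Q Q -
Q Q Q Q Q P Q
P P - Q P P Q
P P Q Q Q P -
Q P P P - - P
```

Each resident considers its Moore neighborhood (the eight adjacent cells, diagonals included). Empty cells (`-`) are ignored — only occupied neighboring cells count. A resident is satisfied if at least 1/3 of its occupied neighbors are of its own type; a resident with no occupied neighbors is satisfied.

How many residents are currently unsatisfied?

6

(1,1)P 1/2 ✓
(1,2)P 1/2 ✓
(1,4)Q 2/2 ✓
(1,6)P 0/2 ✗
(2,1)Q 2/4 ✓
(2,4)Q 5/5 ✓
(2,5)Q 5/7 ✓
(2,6)Q 3/5 ✓
(3,1)Q 2/4 ✓
(3,2)Q 3/5 ✓
(3,3)Q 4/5 ✓
(3,4)Q 5/6 ✓
(3,5)Q 5/8 ✓
(3,6)P 2/7 ✗
(3,7)Q 2/4 ✓
(4,1)P 3/5 ✓
(4,2)P 3/7 ✓
(4,4)Q 6/7 ✓
(4,5)P 3/8 ✓
(4,6)P 3/7 ✓
(4,7)Q 1/4 ✗
(5,1)P 4/5 ✓
(5,2)P 5/7 ✓
(5,3)Q 2/7 ✗
(5,4)Q 3/6 ✓
(5,5)Q 2/6 ✓
(5,6)P 3/5 ✓
(6,1)Q 0/3 ✗
(6,2)P 3/5 ✓
(6,3)P 3/5 ✓
(6,4)P 1/4 ✗
(6,7)P 1/1 ✓
Unsatisfied: (1,6), (3,6), (4,7), (5,3), (6,1), (6,4) — 6 in total.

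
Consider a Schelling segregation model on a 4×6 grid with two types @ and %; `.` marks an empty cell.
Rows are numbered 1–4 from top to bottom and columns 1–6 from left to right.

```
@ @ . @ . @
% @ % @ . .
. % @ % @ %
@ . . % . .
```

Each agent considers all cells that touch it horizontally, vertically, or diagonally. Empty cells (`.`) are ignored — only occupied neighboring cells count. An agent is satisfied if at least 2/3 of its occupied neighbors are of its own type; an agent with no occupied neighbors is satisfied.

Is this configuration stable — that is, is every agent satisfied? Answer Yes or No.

No

Row 1: (1,1)@ 2/3 ✓ · (1,2)@ 2/4 ✗ · (1,4)@ 1/2 ✗ · (1,6)@ 0/0 ✓
Row 2: (2,1)% 1/4 ✗ · (2,2)@ 3/6 ✗ · (2,3)% 2/7 ✗ · (2,4)@ 3/5 ✗
Row 3: (3,2)% 2/5 ✗ · (3,3)@ 2/6 ✗ · (3,4)% 2/5 ✗ · (3,5)@ 1/4 ✗ · (3,6)% 0/1 ✗
Row 4: (4,1)@ 0/1 ✗ · (4,4)% 1/3 ✗
For instance (1,2) has only 2/4 same-type neighbors, below 2/3.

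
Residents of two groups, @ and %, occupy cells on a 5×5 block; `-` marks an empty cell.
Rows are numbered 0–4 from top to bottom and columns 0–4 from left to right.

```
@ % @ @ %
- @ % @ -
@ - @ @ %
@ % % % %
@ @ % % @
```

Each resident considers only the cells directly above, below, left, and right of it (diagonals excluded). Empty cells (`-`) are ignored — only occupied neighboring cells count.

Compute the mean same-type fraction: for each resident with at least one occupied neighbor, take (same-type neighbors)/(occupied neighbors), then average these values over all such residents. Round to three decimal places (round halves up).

Row 0: (0,0)@ 0/1 · (0,1)% 0/3 · (0,2)@ 1/3 · (0,3)@ 2/3 · (0,4)% 0/1
Row 1: (1,1)@ 0/2 · (1,2)% 0/4 · (1,3)@ 2/3
Row 2: (2,0)@ 1/1 · (2,2)@ 1/3 · (2,3)@ 2/4 · (2,4)% 1/2
Row 3: (3,0)@ 2/3 · (3,1)% 1/3 · (3,2)% 3/4 · (3,3)% 3/4 · (3,4)% 2/3
Row 4: (4,0)@ 2/2 · (4,1)@ 1/3 · (4,2)% 2/3 · (4,3)% 2/3 · (4,4)@ 0/2
Sum over 22 residents: 0/1 + 0/3 + 1/3 + 2/3 + 0/1 + 0/2 + 0/4 + 2/3 + 1/1 + 1/3 + 2/4 + 1/2 + 2/3 + 1/3 + 3/4 + 3/4 + 2/3 + 2/2 + 1/3 + 2/3 + 2/3 + 0/2 = 59/6; mean = 59/6 ÷ 22 = 59/132 = 0.446969… → 0.447.

0.447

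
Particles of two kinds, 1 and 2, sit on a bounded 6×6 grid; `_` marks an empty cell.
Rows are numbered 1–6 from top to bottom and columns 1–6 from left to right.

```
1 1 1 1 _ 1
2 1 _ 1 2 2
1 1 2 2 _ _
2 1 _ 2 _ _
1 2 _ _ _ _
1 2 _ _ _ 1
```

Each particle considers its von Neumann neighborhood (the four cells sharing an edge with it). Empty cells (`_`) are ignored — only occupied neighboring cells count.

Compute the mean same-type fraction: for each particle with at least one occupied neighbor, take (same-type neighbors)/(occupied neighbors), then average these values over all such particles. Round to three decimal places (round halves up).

Row 1: (1,1)1 1/2 · (1,2)1 3/3 · (1,3)1 2/2 · (1,4)1 2/2 · (1,6)1 0/1
Row 2: (2,1)2 0/3 · (2,2)1 2/3 · (2,4)1 1/3 · (2,5)2 1/2 · (2,6)2 1/2
Row 3: (3,1)1 1/3 · (3,2)1 3/4 · (3,3)2 1/2 · (3,4)2 2/3
Row 4: (4,1)2 0/3 · (4,2)1 1/3 · (4,4)2 1/1
Row 5: (5,1)1 1/3 · (5,2)2 1/3
Row 6: (6,1)1 1/2 · (6,2)2 1/2 · (6,6)1 — no occupied neighbors
Sum over 21 particles: 1/2 + 3/3 + 2/2 + 2/2 + 0/1 + 0/3 + 2/3 + 1/3 + 1/2 + 1/2 + 1/3 + 3/4 + 1/2 + 2/3 + 0/3 + 1/3 + 1/1 + 1/3 + 1/3 + 1/2 + 1/2 = 43/4; mean = 43/4 ÷ 21 = 43/84 = 0.511904… → 0.512.

0.512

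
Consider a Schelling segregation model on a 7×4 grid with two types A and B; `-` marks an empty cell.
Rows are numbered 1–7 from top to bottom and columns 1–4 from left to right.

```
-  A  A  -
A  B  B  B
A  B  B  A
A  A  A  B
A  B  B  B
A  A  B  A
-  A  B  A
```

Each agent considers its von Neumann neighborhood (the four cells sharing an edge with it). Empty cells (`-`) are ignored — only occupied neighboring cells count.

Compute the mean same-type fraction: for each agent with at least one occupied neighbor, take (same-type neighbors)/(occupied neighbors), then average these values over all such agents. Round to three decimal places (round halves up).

(1,2)A 1/2
(1,3)A 1/2
(2,1)A 1/2
(2,2)B 2/4
(2,3)B 3/4
(2,4)B 1/2
(3,1)A 2/3
(3,2)B 2/4
(3,3)B 2/4
(3,4)A 0/3
(4,1)A 3/3
(4,2)A 2/4
(4,3)A 1/4
(4,4)B 1/3
(5,1)A 2/3
(5,2)B 1/4
(5,3)B 3/4
(5,4)B 2/3
(6,1)A 2/2
(6,2)A 2/4
(6,3)B 2/4
(6,4)A 1/3
(7,2)A 1/2
(7,3)B 1/3
(7,4)A 1/2
Sum over 25 agents: 1/2 + 1/2 + 1/2 + 2/4 + 3/4 + 1/2 + 2/3 + 2/4 + 2/4 + 0/3 + 3/3 + 2/4 + 1/4 + 1/3 + 2/3 + 1/4 + 3/4 + 2/3 + 2/2 + 2/4 + 2/4 + 1/3 + 1/2 + 1/3 + 1/2 = 13; mean = 13 ÷ 25 = 13/25 = 0.52 → 0.520.

0.520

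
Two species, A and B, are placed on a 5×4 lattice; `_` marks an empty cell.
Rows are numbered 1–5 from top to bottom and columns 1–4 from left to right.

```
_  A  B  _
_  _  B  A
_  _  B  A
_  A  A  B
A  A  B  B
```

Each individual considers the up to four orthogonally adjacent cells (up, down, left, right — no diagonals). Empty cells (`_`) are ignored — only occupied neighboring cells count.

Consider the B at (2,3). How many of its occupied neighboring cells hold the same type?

Occupied neighbors of (2,3): (1,3)=B, (3,3)=B, (2,4)=A.
Same type (B): 2 of 3.

2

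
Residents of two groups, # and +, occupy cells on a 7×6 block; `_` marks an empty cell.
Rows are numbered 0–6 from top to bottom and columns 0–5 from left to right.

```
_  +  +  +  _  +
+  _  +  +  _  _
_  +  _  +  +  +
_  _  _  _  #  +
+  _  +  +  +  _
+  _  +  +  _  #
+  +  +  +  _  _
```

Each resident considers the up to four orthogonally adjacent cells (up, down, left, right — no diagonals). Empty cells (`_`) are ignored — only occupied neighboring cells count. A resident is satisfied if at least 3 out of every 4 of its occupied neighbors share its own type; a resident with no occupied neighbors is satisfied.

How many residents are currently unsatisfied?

(0,1)+ 1/1 ok
(0,2)+ 3/3 ok
(0,3)+ 2/2 ok
(0,5)+ 0/0 ok
(1,0)+ 0/0 ok
(1,2)+ 2/2 ok
(1,3)+ 3/3 ok
(2,1)+ 0/0 ok
(2,3)+ 2/2 ok
(2,4)+ 2/3 unhappy
(2,5)+ 2/2 ok
(3,4)# 0/3 unhappy
(3,5)+ 1/2 unhappy
(4,0)+ 1/1 ok
(4,2)+ 2/2 ok
(4,3)+ 3/3 ok
(4,4)+ 1/2 unhappy
(5,0)+ 2/2 ok
(5,2)+ 3/3 ok
(5,3)+ 3/3 ok
(5,5)# 0/0 ok
(6,0)+ 2/2 ok
(6,1)+ 2/2 ok
(6,2)+ 3/3 ok
(6,3)+ 2/2 ok
Unsatisfied: (2,4), (3,4), (3,5), (4,4) — 4 in total.

4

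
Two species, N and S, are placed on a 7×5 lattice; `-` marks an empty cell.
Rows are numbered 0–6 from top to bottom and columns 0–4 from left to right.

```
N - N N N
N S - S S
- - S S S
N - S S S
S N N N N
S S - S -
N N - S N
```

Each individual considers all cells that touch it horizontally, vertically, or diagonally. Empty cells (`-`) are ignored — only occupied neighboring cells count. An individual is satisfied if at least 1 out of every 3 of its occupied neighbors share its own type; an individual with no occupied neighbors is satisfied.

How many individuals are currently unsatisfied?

Row 0: (0,0)N 1/2 ok · (0,2)N 1/3 ok · (0,3)N 2/4 ok · (0,4)N 1/3 ok
Row 1: (1,0)N 1/2 ok · (1,1)S 1/4 unhappy · (1,3)S 4/7 ok · (1,4)S 3/5 ok
Row 2: (2,2)S 5/5 ok · (2,3)S 7/7 ok · (2,4)S 5/5 ok
Row 3: (3,0)N 1/2 ok · (3,2)S 3/6 ok · (3,3)S 5/8 ok · (3,4)S 3/5 ok
Row 4: (4,0)S 2/4 ok · (4,1)N 2/6 ok · (4,2)N 2/6 ok · (4,3)N 2/6 ok · (4,4)N 1/4 unhappy
Row 5: (5,0)S 2/5 ok · (5,1)S 2/6 ok · (5,3)S 1/5 unhappy
Row 6: (6,0)N 1/3 ok · (6,1)N 1/3 ok · (6,3)S 1/2 ok · (6,4)N 0/2 unhappy
Unsatisfied: (1,1), (4,4), (5,3), (6,4) — 4 in total.

4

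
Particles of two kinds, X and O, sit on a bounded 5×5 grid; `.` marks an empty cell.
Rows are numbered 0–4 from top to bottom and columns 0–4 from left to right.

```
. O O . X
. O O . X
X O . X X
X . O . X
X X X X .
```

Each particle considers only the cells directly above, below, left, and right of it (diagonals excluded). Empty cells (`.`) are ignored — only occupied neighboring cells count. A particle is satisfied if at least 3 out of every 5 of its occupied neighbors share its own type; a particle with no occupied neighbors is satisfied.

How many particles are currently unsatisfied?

3

(0,1)O 2/2 satisfied
(0,2)O 2/2 satisfied
(0,4)X 1/1 satisfied
(1,1)O 3/3 satisfied
(1,2)O 2/2 satisfied
(1,4)X 2/2 satisfied
(2,0)X 1/2 not
(2,1)O 1/2 not
(2,3)X 1/1 satisfied
(2,4)X 3/3 satisfied
(3,0)X 2/2 satisfied
(3,2)O 0/1 not
(3,4)X 1/1 satisfied
(4,0)X 2/2 satisfied
(4,1)X 2/2 satisfied
(4,2)X 2/3 satisfied
(4,3)X 1/1 satisfied
Unsatisfied: (2,0), (2,1), (3,2) — 3 in total.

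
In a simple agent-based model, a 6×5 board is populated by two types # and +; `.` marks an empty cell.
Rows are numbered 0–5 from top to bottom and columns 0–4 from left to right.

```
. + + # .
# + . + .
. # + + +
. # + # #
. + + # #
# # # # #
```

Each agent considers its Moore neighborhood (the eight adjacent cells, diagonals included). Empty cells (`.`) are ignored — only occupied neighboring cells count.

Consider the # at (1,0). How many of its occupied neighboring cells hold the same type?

Occupied neighbors of (1,0): (0,1)=+, (1,1)=+, (2,1)=#.
Same type (#): 1 of 3.

1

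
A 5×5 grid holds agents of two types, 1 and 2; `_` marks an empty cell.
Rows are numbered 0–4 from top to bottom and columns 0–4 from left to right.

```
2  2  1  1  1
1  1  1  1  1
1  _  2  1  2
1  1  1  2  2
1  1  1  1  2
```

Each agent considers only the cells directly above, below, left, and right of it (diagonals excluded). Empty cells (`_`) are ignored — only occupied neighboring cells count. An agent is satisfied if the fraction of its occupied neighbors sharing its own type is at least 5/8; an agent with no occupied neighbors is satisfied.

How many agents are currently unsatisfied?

Row 0: (0,0)2 1/2 ✗ · (0,1)2 1/3 ✗ · (0,2)1 2/3 ✓ · (0,3)1 3/3 ✓ · (0,4)1 2/2 ✓
Row 1: (1,0)1 2/3 ✓ · (1,1)1 2/3 ✓ · (1,2)1 3/4 ✓ · (1,3)1 4/4 ✓ · (1,4)1 2/3 ✓
Row 2: (2,0)1 2/2 ✓ · (2,2)2 0/3 ✗ · (2,3)1 1/4 ✗ · (2,4)2 1/3 ✗
Row 3: (3,0)1 3/3 ✓ · (3,1)1 3/3 ✓ · (3,2)1 2/4 ✗ · (3,3)2 1/4 ✗ · (3,4)2 3/3 ✓
Row 4: (4,0)1 2/2 ✓ · (4,1)1 3/3 ✓ · (4,2)1 3/3 ✓ · (4,3)1 1/3 ✗ · (4,4)2 1/2 ✗
Unsatisfied: (0,0), (0,1), (2,2), (2,3), (2,4), (3,2), (3,3), (4,3), (4,4) — 9 in total.

9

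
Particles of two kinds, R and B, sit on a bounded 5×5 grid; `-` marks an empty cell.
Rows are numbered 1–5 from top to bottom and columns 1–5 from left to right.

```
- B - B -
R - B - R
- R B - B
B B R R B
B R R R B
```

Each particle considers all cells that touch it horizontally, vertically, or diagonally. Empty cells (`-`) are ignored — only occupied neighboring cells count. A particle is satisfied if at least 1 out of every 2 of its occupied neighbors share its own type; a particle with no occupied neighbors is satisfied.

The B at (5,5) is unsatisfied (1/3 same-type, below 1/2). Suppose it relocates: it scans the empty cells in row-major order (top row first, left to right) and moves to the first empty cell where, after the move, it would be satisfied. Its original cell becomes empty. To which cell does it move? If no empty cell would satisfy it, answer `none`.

Vacating (5,5). Empty cells in order:
  (1,1): 1/2 same-type → satisfied — stop here.

(1,1)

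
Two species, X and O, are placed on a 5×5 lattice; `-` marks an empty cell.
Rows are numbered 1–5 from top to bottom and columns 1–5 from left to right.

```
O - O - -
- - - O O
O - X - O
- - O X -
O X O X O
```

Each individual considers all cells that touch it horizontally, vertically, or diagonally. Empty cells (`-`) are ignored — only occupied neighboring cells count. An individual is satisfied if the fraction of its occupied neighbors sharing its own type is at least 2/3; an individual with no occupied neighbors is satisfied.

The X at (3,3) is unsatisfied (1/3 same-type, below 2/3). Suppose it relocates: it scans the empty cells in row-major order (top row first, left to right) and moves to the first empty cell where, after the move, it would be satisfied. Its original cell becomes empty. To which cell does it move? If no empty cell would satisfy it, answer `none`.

none

Vacating (3,3). Empty cells in order:
  (1,2): 0/2 same-type → still unsatisfied.
  (1,4): 0/3 same-type → still unsatisfied.
  (1,5): 0/2 same-type → still unsatisfied.
  (2,1): 0/2 same-type → still unsatisfied.
  (2,2): 0/3 same-type → still unsatisfied.
  (2,3): 0/2 same-type → still unsatisfied.
  (3,2): 0/2 same-type → still unsatisfied.
  (3,4): 1/5 same-type → still unsatisfied.
  (4,1): 1/3 same-type → still unsatisfied.
  (4,2): 1/5 same-type → still unsatisfied.
  (4,5): 2/4 same-type → still unsatisfied.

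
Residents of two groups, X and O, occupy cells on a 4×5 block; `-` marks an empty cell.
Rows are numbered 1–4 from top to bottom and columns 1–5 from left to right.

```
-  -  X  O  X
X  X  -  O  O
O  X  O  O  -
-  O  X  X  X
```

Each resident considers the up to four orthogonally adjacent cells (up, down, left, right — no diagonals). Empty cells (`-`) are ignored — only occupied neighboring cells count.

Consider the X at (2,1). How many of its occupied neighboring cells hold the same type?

Occupied neighbors of (2,1): (3,1)=O, (2,2)=X.
Same type (X): 1 of 2.

1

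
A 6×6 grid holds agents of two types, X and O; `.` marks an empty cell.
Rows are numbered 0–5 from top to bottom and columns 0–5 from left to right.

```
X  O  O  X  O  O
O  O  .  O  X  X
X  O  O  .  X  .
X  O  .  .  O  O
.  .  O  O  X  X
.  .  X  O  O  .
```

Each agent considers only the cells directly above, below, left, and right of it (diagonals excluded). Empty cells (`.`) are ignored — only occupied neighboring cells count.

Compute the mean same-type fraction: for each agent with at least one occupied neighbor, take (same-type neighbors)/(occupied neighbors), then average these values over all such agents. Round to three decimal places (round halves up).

0.455

(0,0)X 0/2
(0,1)O 2/3
(0,2)O 1/2
(0,3)X 0/3
(0,4)O 1/3
(0,5)O 1/2
(1,0)O 1/3
(1,1)O 3/3
(1,3)O 0/2
(1,4)X 2/4
(1,5)X 1/2
(2,0)X 1/3
(2,1)O 3/4
(2,2)O 1/1
(2,4)X 1/2
(3,0)X 1/2
(3,1)O 1/2
(3,4)O 1/3
(3,5)O 1/2
(4,2)O 1/2
(4,3)O 2/3
(4,4)X 1/4
(4,5)X 1/2
(5,2)X 0/2
(5,3)O 2/3
(5,4)O 1/2
Sum over 26 agents: 0/2 + 2/3 + 1/2 + 0/3 + 1/3 + 1/2 + 1/3 + 3/3 + 0/2 + 2/4 + 1/2 + 1/3 + 3/4 + 1/1 + 1/2 + 1/2 + 1/2 + 1/3 + 1/2 + 1/2 + 2/3 + 1/4 + 1/2 + 0/2 + 2/3 + 1/2 = 71/6; mean = 71/6 ÷ 26 = 71/156 = 0.455128… → 0.455.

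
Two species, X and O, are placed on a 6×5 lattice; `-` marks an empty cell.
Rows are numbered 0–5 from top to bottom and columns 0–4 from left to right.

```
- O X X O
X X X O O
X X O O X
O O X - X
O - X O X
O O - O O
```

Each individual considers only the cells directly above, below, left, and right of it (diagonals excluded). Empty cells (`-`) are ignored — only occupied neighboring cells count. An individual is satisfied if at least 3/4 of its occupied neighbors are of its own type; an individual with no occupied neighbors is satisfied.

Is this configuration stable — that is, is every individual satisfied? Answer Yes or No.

No

(0,1)O 0/2 unhappy
(0,2)X 2/3 unhappy
(0,3)X 1/3 unhappy
(0,4)O 1/2 unhappy
(1,0)X 2/2 ok
(1,1)X 3/4 ok
(1,2)X 2/4 unhappy
(1,3)O 2/4 unhappy
(1,4)O 2/3 unhappy
(2,0)X 2/3 unhappy
(2,1)X 2/4 unhappy
(2,2)O 1/4 unhappy
(2,3)O 2/3 unhappy
(2,4)X 1/3 unhappy
(3,0)O 2/3 unhappy
(3,1)O 1/3 unhappy
(3,2)X 1/3 unhappy
(3,4)X 2/2 ok
(4,0)O 2/2 ok
(4,2)X 1/2 unhappy
(4,3)O 1/3 unhappy
(4,4)X 1/3 unhappy
(5,0)O 2/2 ok
(5,1)O 1/1 ok
(5,3)O 2/2 ok
(5,4)O 1/2 unhappy
For instance (0,1) has only 0/2 same-type neighbors, below 3/4.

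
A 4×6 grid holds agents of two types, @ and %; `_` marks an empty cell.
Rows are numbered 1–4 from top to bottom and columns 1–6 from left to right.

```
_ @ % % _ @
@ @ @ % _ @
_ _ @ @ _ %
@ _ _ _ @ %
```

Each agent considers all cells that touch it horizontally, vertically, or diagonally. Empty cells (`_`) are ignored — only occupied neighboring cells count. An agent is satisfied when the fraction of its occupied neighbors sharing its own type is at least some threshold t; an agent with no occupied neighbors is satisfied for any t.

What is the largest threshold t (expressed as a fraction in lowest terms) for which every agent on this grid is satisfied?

1/3

(1,2)@ 3/4
(1,3)% 2/5
(1,4)% 2/3
(1,6)@ 1/1
(2,1)@ 2/2
(2,2)@ 4/5
(2,3)@ 4/7
(2,4)% 2/5
(2,6)@ 1/2
(3,3)@ 3/4
(3,4)@ 3/4
(3,6)% 1/3
(4,1)@ — no occupied neighbors
(4,5)@ 1/3
(4,6)% 1/2
The smallest same-type fraction is 1/3 at (3,6), which reduces to 1/3. Any threshold above that leaves this agent unsatisfied.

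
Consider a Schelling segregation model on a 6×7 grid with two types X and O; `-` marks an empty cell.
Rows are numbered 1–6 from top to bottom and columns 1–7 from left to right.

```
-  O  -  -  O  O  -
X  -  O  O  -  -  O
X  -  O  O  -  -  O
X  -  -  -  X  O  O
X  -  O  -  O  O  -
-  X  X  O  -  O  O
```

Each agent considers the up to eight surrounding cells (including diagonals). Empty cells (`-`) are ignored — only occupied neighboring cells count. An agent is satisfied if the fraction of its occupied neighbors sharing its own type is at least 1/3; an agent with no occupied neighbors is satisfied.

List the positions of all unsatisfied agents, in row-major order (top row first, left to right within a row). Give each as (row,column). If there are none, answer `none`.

Row 1: (1,2)O 1/2 ok · (1,5)O 2/2 ok · (1,6)O 2/2 ok
Row 2: (2,1)X 1/2 ok · (2,3)O 4/4 ok · (2,4)O 4/4 ok · (2,7)O 2/2 ok
Row 3: (3,1)X 2/2 ok · (3,3)O 3/3 ok · (3,4)O 3/4 ok · (3,7)O 3/3 ok
Row 4: (4,1)X 2/2 ok · (4,5)X 0/4 unhappy · (4,6)O 4/5 ok · (4,7)O 3/3 ok
Row 5: (5,1)X 2/2 ok · (5,3)O 1/3 ok · (5,5)O 4/5 ok · (5,6)O 5/6 ok
Row 6: (6,2)X 2/3 ok · (6,3)X 1/3 ok · (6,4)O 2/3 ok · (6,6)O 3/3 ok · (6,7)O 2/2 ok

(4,5)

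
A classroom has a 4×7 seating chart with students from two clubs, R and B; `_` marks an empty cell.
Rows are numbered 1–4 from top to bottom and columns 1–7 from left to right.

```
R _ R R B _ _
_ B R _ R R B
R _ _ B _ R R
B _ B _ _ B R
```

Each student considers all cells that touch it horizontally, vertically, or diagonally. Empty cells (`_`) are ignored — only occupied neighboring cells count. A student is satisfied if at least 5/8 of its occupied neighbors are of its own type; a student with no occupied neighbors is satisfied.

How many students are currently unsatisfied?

12

Row 1: (1,1)R 0/1 ✗ · (1,3)R 2/3 ✓ · (1,4)R 3/4 ✓ · (1,5)B 0/3 ✗
Row 2: (2,2)B 0/4 ✗ · (2,3)R 2/4 ✗ · (2,5)R 3/5 ✗ · (2,6)R 3/5 ✗ · (2,7)B 0/3 ✗
Row 3: (3,1)R 0/2 ✗ · (3,4)B 1/3 ✗ · (3,6)R 4/6 ✓ · (3,7)R 3/5 ✗
Row 4: (4,1)B 0/1 ✗ · (4,3)B 1/1 ✓ · (4,6)B 0/3 ✗ · (4,7)R 2/3 ✓
Unsatisfied: (1,1), (1,5), (2,2), (2,3), (2,5), (2,6), (2,7), (3,1), (3,4), (3,7), (4,1), (4,6) — 12 in total.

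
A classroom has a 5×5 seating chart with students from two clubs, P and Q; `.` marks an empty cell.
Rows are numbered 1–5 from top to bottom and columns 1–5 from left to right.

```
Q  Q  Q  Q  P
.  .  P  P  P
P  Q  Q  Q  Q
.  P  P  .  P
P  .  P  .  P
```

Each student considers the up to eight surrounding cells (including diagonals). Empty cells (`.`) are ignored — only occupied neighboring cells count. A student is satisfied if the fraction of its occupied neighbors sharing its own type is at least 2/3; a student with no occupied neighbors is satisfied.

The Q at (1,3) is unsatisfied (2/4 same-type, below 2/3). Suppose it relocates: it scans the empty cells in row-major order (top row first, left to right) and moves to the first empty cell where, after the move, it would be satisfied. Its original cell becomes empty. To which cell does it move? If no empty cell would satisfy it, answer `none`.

Vacating (1,3). Empty cells in order:
  (2,1): 3/4 same-type → satisfied — stop here.

(2,1)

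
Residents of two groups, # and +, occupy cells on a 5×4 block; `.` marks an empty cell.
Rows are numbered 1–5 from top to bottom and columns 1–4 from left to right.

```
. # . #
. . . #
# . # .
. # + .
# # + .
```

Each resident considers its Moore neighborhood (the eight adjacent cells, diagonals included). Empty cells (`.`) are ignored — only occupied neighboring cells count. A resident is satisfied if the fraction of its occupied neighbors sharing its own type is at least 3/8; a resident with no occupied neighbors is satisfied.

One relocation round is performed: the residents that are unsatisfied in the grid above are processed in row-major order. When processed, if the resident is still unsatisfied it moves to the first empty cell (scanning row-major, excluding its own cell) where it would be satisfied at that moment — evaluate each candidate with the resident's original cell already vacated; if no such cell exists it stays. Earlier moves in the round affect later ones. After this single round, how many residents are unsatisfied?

0

Initially unsatisfied (in order): (4,3), (5,3).
  (4,3) → (4,4).
  (5,3) → (5,4).
Resulting grid:
. # . #
. . . #
# . # .
. # . +
# # . +
All satisfied now.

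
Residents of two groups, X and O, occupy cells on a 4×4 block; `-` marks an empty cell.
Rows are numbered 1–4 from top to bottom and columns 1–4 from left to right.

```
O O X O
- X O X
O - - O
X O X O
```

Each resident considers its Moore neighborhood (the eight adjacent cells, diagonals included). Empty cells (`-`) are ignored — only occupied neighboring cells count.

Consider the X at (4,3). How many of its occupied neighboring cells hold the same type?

0

Occupied neighbors of (4,3): (3,4)=O, (4,2)=O, (4,4)=O.
Same type (X): 0 of 3.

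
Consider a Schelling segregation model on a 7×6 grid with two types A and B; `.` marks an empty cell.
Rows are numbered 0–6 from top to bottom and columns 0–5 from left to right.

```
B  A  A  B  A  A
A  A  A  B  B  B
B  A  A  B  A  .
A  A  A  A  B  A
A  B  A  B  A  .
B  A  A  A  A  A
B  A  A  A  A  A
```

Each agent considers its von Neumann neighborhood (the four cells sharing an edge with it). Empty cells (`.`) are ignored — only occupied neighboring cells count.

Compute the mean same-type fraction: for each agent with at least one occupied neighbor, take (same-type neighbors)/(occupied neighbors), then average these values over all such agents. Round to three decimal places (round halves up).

Row 0: (0,0)B 0/2 · (0,1)A 2/3 · (0,2)A 2/3 · (0,3)B 1/3 · (0,4)A 1/3 · (0,5)A 1/2
Row 1: (1,0)A 1/3 · (1,1)A 4/4 · (1,2)A 3/4 · (1,3)B 3/4 · (1,4)B 2/4 · (1,5)B 1/2
Row 2: (2,0)B 0/3 · (2,1)A 3/4 · (2,2)A 3/4 · (2,3)B 1/4 · (2,4)A 0/3
Row 3: (3,0)A 2/3 · (3,1)A 3/4 · (3,2)A 4/4 · (3,3)A 1/4 · (3,4)B 0/4 · (3,5)A 0/1
Row 4: (4,0)A 1/3 · (4,1)B 0/4 · (4,2)A 2/4 · (4,3)B 0/4 · (4,4)A 1/3
Row 5: (5,0)B 1/3 · (5,1)A 2/4 · (5,2)A 4/4 · (5,3)A 3/4 · (5,4)A 4/4 · (5,5)A 2/2
Row 6: (6,0)B 1/2 · (6,1)A 2/3 · (6,2)A 3/3 · (6,3)A 3/3 · (6,4)A 3/3 · (6,5)A 2/2
Sum over 40 agents: 0/2 + 2/3 + 2/3 + 1/3 + 1/3 + 1/2 + 1/3 + 4/4 + 3/4 + 3/4 + 2/4 + 1/2 + 0/3 + 3/4 + 3/4 + 1/4 + 0/3 + 2/3 + 3/4 + 4/4 + 1/4 + 0/4 + 0/1 + 1/3 + 0/4 + 2/4 + 0/4 + 1/3 + 1/3 + 2/4 + 4/4 + 3/4 + 4/4 + 2/2 + 1/2 + 2/3 + 3/3 + 3/3 + 3/3 + 2/2 = 65/3; mean = 65/3 ÷ 40 = 13/24 = 0.541666… → 0.542.

0.542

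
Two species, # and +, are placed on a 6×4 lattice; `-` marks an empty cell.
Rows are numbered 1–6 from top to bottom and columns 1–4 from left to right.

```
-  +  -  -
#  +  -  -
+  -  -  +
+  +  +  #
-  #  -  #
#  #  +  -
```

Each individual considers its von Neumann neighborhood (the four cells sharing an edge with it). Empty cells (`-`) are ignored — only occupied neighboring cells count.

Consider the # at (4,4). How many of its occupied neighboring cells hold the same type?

Occupied neighbors of (4,4): (3,4)=+, (5,4)=#, (4,3)=+.
Same type (#): 1 of 3.

1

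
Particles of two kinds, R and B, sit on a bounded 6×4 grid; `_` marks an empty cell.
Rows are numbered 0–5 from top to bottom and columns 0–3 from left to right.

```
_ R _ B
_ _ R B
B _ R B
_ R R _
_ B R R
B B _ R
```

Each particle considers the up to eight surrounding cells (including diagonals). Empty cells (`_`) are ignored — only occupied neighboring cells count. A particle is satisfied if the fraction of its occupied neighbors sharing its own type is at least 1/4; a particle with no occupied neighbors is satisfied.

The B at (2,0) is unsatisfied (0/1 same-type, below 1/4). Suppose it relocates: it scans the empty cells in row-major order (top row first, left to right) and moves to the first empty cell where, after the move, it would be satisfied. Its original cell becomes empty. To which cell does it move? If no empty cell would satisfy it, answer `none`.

(0,2)

Vacating (2,0). Empty cells in order:
  (0,0): 0/1 same-type → still unsatisfied.
  (0,2): 2/4 same-type → satisfied — stop here.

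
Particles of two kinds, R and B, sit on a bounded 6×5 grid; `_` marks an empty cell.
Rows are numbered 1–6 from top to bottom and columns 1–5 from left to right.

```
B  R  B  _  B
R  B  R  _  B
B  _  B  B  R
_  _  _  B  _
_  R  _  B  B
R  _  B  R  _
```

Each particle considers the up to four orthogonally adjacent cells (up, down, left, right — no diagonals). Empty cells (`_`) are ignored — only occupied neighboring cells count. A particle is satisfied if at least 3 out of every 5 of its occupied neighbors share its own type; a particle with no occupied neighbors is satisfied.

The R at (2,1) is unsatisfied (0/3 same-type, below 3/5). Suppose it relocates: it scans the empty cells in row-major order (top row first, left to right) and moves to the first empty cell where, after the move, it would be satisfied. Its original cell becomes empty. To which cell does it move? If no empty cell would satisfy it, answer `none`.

(4,2)

Vacating (2,1). Empty cells in order:
  (1,4): 0/2 same-type → still unsatisfied.
  (2,4): 1/3 same-type → still unsatisfied.
  (3,2): 0/3 same-type → still unsatisfied.
  (4,1): 0/1 same-type → still unsatisfied.
  (4,2): 1/1 same-type → satisfied — stop here.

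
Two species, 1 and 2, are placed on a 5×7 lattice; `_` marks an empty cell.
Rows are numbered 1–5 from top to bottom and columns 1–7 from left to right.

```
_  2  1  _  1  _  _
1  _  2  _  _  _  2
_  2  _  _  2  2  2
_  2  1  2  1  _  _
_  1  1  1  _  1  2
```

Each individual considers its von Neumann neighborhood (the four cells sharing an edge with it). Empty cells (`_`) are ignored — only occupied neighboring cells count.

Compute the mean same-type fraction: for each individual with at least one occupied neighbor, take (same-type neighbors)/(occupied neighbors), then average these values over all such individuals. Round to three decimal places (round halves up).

0.422

(1,2)2 0/1
(1,3)1 0/2
(1,5)1 — no occupied neighbors
(2,1)1 — no occupied neighbors
(2,3)2 0/1
(2,7)2 1/1
(3,2)2 1/1
(3,5)2 1/2
(3,6)2 2/2
(3,7)2 2/2
(4,2)2 1/3
(4,3)1 1/3
(4,4)2 0/3
(4,5)1 0/2
(5,2)1 1/2
(5,3)1 3/3
(5,4)1 1/2
(5,6)1 0/1
(5,7)2 0/1
Sum over 17 individuals: 0/1 + 0/2 + 0/1 + 1/1 + 1/1 + 1/2 + 2/2 + 2/2 + 1/3 + 1/3 + 0/3 + 0/2 + 1/2 + 3/3 + 1/2 + 0/1 + 0/1 = 43/6; mean = 43/6 ÷ 17 = 43/102 = 0.421568… → 0.422.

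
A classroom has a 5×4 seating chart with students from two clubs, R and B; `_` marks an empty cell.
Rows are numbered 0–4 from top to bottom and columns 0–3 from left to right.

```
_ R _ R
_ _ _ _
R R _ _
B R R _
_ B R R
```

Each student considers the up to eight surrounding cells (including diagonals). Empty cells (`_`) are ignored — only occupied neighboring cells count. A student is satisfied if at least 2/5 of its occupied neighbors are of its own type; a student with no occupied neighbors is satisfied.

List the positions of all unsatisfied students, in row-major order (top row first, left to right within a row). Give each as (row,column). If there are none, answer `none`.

(3,0), (4,1)

(0,1)R 0/0 satisfied
(0,3)R 0/0 satisfied
(2,0)R 2/3 satisfied
(2,1)R 3/4 satisfied
(3,0)B 1/4 not
(3,1)R 4/6 satisfied
(3,2)R 4/5 satisfied
(4,1)B 1/4 not
(4,2)R 3/4 satisfied
(4,3)R 2/2 satisfied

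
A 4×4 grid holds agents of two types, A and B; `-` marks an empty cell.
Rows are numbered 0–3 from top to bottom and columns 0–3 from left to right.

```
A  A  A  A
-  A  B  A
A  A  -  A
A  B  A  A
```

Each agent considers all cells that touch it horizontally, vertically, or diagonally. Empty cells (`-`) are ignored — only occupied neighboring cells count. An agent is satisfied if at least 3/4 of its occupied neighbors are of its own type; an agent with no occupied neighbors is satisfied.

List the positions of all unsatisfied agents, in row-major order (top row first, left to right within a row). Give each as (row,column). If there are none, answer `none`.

(0,3), (1,2), (2,1), (3,0), (3,1)

(0,0)A 2/2 ✓
(0,1)A 3/4 ✓
(0,2)A 4/5 ✓
(0,3)A 2/3 ✗
(1,1)A 5/6 ✓
(1,2)B 0/7 ✗
(1,3)A 3/4 ✓
(2,0)A 3/4 ✓
(2,1)A 4/6 ✗
(2,3)A 3/4 ✓
(3,0)A 2/3 ✗
(3,1)B 0/4 ✗
(3,2)A 3/4 ✓
(3,3)A 2/2 ✓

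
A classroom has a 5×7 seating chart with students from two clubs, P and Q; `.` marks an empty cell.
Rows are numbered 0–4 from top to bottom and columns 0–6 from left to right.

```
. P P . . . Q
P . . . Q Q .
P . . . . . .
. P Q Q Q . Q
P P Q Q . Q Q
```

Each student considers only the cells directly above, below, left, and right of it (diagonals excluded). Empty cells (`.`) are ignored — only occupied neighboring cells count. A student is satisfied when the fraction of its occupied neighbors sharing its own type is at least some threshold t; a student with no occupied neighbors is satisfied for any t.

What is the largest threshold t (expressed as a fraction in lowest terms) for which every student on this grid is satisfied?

1/2

(0,1)P 1/1
(0,2)P 1/1
(0,6)Q — no occupied neighbors
(1,0)P 1/1
(1,4)Q 1/1
(1,5)Q 1/1
(2,0)P 1/1
(3,1)P 1/2
(3,2)Q 2/3
(3,3)Q 3/3
(3,4)Q 1/1
(3,6)Q 1/1
(4,0)P 1/1
(4,1)P 2/3
(4,2)Q 2/3
(4,3)Q 2/2
(4,5)Q 1/1
(4,6)Q 2/2
The smallest same-type fraction is 1/2 at (3,1), which reduces to 1/2. Any threshold above that leaves this student unsatisfied.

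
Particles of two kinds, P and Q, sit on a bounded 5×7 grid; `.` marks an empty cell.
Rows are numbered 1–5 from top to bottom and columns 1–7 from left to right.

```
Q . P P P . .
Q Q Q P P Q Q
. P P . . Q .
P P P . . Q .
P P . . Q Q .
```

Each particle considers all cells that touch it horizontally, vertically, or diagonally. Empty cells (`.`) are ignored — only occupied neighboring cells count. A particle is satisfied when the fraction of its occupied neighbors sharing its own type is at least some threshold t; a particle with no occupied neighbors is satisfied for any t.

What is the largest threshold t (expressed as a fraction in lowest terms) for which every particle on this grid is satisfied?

1/6

(1,1)Q 2/2
(1,3)P 2/4
(1,4)P 4/5
(1,5)P 3/4
(2,1)Q 2/3
(2,2)Q 3/6
(2,3)Q 1/6
(2,4)P 5/6
(2,5)P 3/5
(2,6)Q 2/4
(2,7)Q 2/2
(3,2)P 4/7
(3,3)P 4/6
(3,6)Q 3/4
(4,1)P 4/4
(4,2)P 6/6
(4,3)P 4/4
(4,6)Q 3/3
(5,1)P 3/3
(5,2)P 4/4
(5,5)Q 2/2
(5,6)Q 2/2
The smallest same-type fraction is 1/6 at (2,3), which reduces to 1/6. Any threshold above that leaves this particle unsatisfied.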